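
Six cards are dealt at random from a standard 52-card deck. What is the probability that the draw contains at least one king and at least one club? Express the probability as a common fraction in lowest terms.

There are C(52,6) = 20358520 possible draws.
By inclusion-exclusion on the complements, draws missing all kings or all clubs: C(48,6) + C(39,6) − C(36,6) = 12271512 + 3262623 − 1947792 = 13586343.
So draws with at least one of each: 20358520 − 13586343 = 6772177, probability 6772177/20358520.

6772177/20358520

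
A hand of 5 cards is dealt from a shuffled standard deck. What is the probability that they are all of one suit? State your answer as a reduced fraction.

33/16660

There are C(52,5) = 2598960 possible 5-card hands.
Hands of one suit: 4 suits × C(13,5) = 4·1287 = 5148.
Probability = 5148/2598960 = 33/16660.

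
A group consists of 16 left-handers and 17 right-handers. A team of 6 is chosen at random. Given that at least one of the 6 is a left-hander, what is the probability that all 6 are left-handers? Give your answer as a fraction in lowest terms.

Work in counts. Selections with at least one left-hander: C(33,6) − C(17,6) = 1107568 − 12376 = 1095192.
Of those, selections where all 6 are left-handers: C(16,6) = 8008.
Conditional probability = 8008/1095192 = 143/19557.

143/19557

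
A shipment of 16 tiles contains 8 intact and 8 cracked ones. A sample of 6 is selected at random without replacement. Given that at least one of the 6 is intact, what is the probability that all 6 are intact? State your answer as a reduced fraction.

1/285

Work in counts. Selections with at least one intact: C(16,6) − C(8,6) = 8008 − 28 = 7980.
Of those, selections where all 6 are intact: C(8,6) = 28.
Conditional probability = 28/7980 = 1/285.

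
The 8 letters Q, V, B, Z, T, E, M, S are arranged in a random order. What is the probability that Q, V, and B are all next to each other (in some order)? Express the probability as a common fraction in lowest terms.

3/28

There are 8! = 40320 arrangements.
Treat the three as one block: 6! placements × 3! orders within the block = 720·6 = 4320.
Probability = 4320/40320 = 3/28.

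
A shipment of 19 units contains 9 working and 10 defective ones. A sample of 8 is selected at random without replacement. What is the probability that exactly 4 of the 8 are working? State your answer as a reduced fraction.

1470/4199

There are C(19,8) = 75582 ways to choose 8 from 19.
Selections with exactly 4 working: choose 4 of the 9 working and 4 of the 10 defective, C(9,4)·C(10,4) = 126·210 = 26460.
Probability = 26460/75582 = 1470/4199.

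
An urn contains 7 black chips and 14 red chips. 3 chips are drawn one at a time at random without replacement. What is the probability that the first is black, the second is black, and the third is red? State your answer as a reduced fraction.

Multiply the conditional probabilities at each draw: 7/21 · 6/20 · 14/19 = 588/7980 = 7/95.

7/95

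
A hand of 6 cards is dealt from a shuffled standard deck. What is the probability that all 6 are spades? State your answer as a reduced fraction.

There are C(52,6) = 20358520 possible 6-card hands.
Hands that are all spades: C(13,6) = 1716.
Probability = 1716/20358520 = 33/391510.

33/391510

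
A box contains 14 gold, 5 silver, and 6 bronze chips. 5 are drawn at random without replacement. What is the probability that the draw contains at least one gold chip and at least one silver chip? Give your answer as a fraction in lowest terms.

177/253

There are C(25,5) = 53130 possible draws.
By inclusion-exclusion on the complements, draws missing all gold or all silver: C(11,5) + C(20,5) − C(6,5) = 462 + 15504 − 6 = 15960.
So draws with at least one of each: 53130 − 15960 = 37170, probability 37170/53130 = 177/253.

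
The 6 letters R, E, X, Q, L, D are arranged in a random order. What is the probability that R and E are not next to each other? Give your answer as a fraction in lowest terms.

There are 6! = 720 arrangements.
Arrangements with R and E adjacent: 2·5! = 240.
So not adjacent: 720 − 240 = 480, probability 480/720 = 2/3.

2/3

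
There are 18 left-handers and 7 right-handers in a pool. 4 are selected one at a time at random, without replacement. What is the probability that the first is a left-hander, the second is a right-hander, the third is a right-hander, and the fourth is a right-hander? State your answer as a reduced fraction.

Multiply the conditional probabilities at each draw: 18/25 · 7/24 · 6/23 · 5/22 = 3780/303600 = 63/5060.

63/5060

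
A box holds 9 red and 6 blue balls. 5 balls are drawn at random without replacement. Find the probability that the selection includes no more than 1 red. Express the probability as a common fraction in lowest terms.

47/1001

Total selections: C(15,5) = 3003.
Favorable selections (no more than 1 red): C(9,0)·C(6,5) + C(9,1)·C(6,4) = 6 + 135 = 141.
Probability = 141/3003 = 47/1001.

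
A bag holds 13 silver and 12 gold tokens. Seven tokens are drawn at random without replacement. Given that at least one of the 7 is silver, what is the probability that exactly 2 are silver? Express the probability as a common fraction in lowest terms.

Work in counts. Selections with at least one silver: C(25,7) − C(12,7) = 480700 − 792 = 479908.
Of those, selections where exactly 2 are silver: C(13,2)·C(12,5) = 78·792 = 61776.
Conditional probability = 61776/479908 = 108/839.

108/839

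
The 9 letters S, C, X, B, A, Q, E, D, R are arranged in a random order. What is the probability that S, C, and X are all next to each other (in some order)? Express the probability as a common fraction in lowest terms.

1/12

There are 9! = 362880 arrangements.
Treat the three as one block: 7! placements × 3! orders within the block = 5040·6 = 30240.
Probability = 30240/362880 = 1/12.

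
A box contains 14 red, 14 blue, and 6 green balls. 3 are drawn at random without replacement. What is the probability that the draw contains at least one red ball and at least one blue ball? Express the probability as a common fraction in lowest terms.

There are C(34,3) = 5984 possible draws.
By inclusion-exclusion on the complements, draws missing all red or all blue: C(20,3) + C(20,3) − C(6,3) = 1140 + 1140 − 20 = 2260.
So draws with at least one of each: 5984 − 2260 = 3724, probability 3724/5984 = 931/1496.

931/1496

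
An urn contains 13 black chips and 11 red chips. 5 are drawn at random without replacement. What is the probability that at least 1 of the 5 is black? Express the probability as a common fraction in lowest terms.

91/92

There are C(24,5) = 42504 ways to choose the 5.
The complement is all 5 are red: C(11,5) = 462.
Probability = 1 − 462/42504 = 42042/42504 = 91/92.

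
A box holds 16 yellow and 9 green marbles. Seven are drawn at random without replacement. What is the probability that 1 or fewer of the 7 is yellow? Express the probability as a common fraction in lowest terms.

There are C(25,7) = 480700 ways to choose the 7.
Favorable selections (1 or fewer yellow): C(16,0)·C(9,7) + C(16,1)·C(9,6) = 36 + 1344 = 1380.
Probability = 1380/480700 = 3/1045.

3/1045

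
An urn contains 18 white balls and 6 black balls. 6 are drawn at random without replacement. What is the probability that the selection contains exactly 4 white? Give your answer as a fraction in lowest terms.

The sample space is all 6-subsets of the 24: C(24,6) = 134596.
Selections with exactly 4 white: choose 4 of the 18 white and 2 of the 6 black, C(18,4)·C(6,2) = 3060·15 = 45900.
Probability = 45900/134596 = 11475/33649.

11475/33649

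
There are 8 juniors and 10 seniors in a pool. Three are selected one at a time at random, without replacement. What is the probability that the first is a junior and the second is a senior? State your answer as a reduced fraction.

Multiply the conditional probabilities at each draw: 8/18 · 10/17 = 80/306 = 40/153.

40/153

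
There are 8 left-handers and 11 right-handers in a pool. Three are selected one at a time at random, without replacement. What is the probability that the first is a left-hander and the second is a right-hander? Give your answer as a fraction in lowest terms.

Multiply the conditional probabilities at each draw: 8/19 · 11/18 = 88/342 = 44/171.

44/171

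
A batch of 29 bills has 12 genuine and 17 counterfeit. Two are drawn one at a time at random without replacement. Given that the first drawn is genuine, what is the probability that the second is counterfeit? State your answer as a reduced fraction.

17/28

After removing one genuine, 28 remain: 11 genuine and 17 counterfeit.
So the probability the next is counterfeit is 17/28.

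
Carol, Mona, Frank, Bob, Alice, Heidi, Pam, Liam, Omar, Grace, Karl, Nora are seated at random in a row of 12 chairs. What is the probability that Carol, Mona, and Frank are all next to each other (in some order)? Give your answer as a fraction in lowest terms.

There are 12! = 479001600 arrangements.
Treat the three as one block: 10! placements × 3! orders within the block = 3628800·6 = 21772800.
Probability = 21772800/479001600 = 1/22.

1/22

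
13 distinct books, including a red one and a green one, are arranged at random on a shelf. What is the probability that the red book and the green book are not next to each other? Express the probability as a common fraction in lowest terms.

11/13

There are 13! = 6227020800 arrangements.
Arrangements with the red book and the green book adjacent: 2·12! = 958003200.
So not adjacent: 6227020800 − 958003200 = 5269017600, probability 5269017600/6227020800 = 11/13.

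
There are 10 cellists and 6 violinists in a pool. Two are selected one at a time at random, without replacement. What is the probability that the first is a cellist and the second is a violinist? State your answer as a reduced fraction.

1/4

Multiply the conditional probabilities at each draw: 10/16 · 6/15 = 60/240 = 1/4.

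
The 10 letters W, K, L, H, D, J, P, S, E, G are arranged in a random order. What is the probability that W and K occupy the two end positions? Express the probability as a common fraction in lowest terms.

1/45

There are 10! = 3628800 arrangements.
Place W and K at the ends in 2 ways, arrange the remaining 8 in 8! = 40320 ways: 2·40320 = 80640.
Probability = 80640/3628800 = 1/45.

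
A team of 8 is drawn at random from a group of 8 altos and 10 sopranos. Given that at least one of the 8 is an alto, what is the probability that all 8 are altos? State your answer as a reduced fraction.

Work in counts. Selections with at least one alto: C(18,8) − C(10,8) = 43758 − 45 = 43713.
Of those, selections where all 8 are altos: C(8,8) = 1.
Conditional probability = 1/43713.

1/43713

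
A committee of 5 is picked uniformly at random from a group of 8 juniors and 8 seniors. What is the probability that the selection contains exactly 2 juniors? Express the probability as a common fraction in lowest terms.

14/39

Total number of selections: C(16,5) = 4368.
Selections with exactly 2 juniors: choose 2 of the 8 juniors and 3 of the 8 seniors, C(8,2)·C(8,3) = 28·56 = 1568.
Probability = 1568/4368 = 14/39.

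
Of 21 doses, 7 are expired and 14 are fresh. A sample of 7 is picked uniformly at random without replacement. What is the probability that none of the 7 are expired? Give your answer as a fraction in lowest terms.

143/4845

There are C(21,7) = 116280 possible selections.
Selections with no expired (all fresh): C(14,7) = 3432.
Probability = 3432/116280 = 143/4845.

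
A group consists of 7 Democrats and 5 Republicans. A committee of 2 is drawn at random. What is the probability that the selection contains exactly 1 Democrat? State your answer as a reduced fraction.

35/66

Total number of selections: C(12,2) = 66.
Selections with exactly 1 Democrat: choose 1 of the 7 Democrats and 1 of the 5 Republicans, C(7,1)·C(5,1) = 7·5 = 35.
Probability = 35/66.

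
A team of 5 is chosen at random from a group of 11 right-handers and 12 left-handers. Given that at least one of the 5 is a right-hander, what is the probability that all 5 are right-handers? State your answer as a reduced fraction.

Work in counts. Selections with at least one right-hander: C(23,5) − C(12,5) = 33649 − 792 = 32857.
Of those, selections where all 5 are right-handers: C(11,5) = 462.
Conditional probability = 462/32857 = 42/2987.

42/2987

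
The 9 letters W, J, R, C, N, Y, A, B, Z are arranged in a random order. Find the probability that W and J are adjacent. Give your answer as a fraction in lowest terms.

2/9

There are 9! = 362880 arrangements.
Treat W and J as a block: 8! arrangements of the blocks × 2 orders within the block = 2·40320 = 80640.
Probability = 80640/362880 = 2/9.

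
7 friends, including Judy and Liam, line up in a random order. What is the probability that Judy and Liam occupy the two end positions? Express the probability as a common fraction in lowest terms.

1/21

There are 7! = 5040 arrangements.
Place Judy and Liam at the ends in 2 ways, arrange the remaining 5 in 5! = 120 ways: 2·120 = 240.
Probability = 240/5040 = 1/21.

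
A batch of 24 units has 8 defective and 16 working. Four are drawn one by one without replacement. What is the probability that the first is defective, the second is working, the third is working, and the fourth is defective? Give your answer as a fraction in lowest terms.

40/759

Multiply the conditional probabilities at each draw: 8/24 · 16/23 · 15/22 · 7/21 = 13440/255024 = 40/759.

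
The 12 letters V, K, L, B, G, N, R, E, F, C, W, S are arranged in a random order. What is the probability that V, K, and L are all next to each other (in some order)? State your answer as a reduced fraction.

There are 12! = 479001600 arrangements.
Treat the three as one block: 10! placements × 3! orders within the block = 3628800·6 = 21772800.
Probability = 21772800/479001600 = 1/22.

1/22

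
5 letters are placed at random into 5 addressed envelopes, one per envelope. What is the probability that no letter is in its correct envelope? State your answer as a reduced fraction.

11/30

There are 5! = 120 assignments.
By inclusion-exclusion, assignments with no fixed points: C(5,0)·5! − C(5,1)·4! + C(5,2)·3! − C(5,3)·2! + C(5,4)·1! − C(5,5)·0! = 44.
Probability = 44/120 = 11/30.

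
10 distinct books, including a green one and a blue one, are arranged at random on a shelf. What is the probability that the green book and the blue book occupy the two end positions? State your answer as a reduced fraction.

There are 10! = 3628800 arrangements.
Place the green book and the blue book at the ends in 2 ways, arrange the remaining 8 in 8! = 40320 ways: 2·40320 = 80640.
Probability = 80640/3628800 = 1/45.

1/45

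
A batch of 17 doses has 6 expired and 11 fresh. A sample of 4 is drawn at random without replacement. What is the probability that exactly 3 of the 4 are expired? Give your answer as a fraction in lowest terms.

There are C(17,4) = 2380 ways to choose 4 from 17.
Selections with exactly 3 expired: choose 3 of the 6 expired and 1 of the 11 fresh, C(6,3)·C(11,1) = 20·11 = 220.
Probability = 220/2380 = 11/119.

11/119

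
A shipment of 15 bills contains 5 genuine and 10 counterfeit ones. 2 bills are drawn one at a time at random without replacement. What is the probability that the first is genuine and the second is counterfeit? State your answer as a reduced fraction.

Multiply the conditional probabilities at each draw: 5/15 · 10/14 = 50/210 = 5/21.

5/21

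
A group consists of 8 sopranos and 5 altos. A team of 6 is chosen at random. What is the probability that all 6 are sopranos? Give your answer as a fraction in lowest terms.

There are C(13,6) = 1716 possible selections.
Selections with all sopranos: C(8,6) = 28.
Probability = 28/1716 = 7/429.

7/429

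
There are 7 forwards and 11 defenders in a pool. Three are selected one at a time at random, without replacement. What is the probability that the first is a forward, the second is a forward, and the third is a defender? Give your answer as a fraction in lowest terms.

Multiply the conditional probabilities at each draw: 7/18 · 6/17 · 11/16 = 462/4896 = 77/816.

77/816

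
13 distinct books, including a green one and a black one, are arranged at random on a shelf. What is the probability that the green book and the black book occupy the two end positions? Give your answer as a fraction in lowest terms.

1/78

There are 13! = 6227020800 arrangements.
Place the green book and the black book at the ends in 2 ways, arrange the remaining 11 in 11! = 39916800 ways: 2·39916800 = 79833600.
Probability = 79833600/6227020800 = 1/78.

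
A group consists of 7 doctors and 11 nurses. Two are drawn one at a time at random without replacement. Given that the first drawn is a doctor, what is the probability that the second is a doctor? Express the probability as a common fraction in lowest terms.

After removing one doctor, 17 remain: 6 doctors and 11 nurses.
So the probability the next is a doctor is 6/17.

6/17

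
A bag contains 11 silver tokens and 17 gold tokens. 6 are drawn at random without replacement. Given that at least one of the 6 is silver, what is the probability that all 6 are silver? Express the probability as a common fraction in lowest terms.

3/2366

Work in counts. Selections with at least one silver: C(28,6) − C(17,6) = 376740 − 12376 = 364364.
Of those, selections where all 6 are silver: C(11,6) = 462.
Conditional probability = 462/364364 = 3/2366.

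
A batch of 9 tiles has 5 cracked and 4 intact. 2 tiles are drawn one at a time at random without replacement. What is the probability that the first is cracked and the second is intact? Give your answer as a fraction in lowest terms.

Multiply the conditional probabilities at each draw: 5/9 · 4/8 = 20/72 = 5/18.

5/18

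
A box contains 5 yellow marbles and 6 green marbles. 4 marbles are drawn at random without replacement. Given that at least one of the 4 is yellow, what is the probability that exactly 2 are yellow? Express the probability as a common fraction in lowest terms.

10/21

Work in counts. Selections with at least one yellow: C(11,4) − C(6,4) = 330 − 15 = 315.
Of those, selections where exactly 2 are yellow: C(5,2)·C(6,2) = 10·15 = 150.
Conditional probability = 150/315 = 10/21.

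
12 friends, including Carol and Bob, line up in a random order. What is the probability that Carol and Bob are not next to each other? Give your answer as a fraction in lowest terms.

There are 12! = 479001600 arrangements.
Arrangements with Carol and Bob adjacent: 2·11! = 79833600.
So not adjacent: 479001600 − 79833600 = 399168000, probability 399168000/479001600 = 5/6.

5/6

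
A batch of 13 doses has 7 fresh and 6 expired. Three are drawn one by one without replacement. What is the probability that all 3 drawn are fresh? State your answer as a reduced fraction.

35/286

Multiply the conditional probabilities at each draw: 7/13 · 6/12 · 5/11 = 210/1716 = 35/286.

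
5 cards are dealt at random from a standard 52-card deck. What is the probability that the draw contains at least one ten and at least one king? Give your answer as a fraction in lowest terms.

There are C(52,5) = 2598960 possible draws.
By inclusion-exclusion on the complements, draws missing all tens or all kings: C(48,5) + C(48,5) − C(44,5) = 1712304 + 1712304 − 1086008 = 2338600.
So draws with at least one of each: 2598960 − 2338600 = 260360, probability 260360/2598960 = 6509/64974.

6509/64974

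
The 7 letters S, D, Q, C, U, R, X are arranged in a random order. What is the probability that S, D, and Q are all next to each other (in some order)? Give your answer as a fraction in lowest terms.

There are 7! = 5040 arrangements.
Treat the three as one block: 5! placements × 3! orders within the block = 120·6 = 720.
Probability = 720/5040 = 1/7.

1/7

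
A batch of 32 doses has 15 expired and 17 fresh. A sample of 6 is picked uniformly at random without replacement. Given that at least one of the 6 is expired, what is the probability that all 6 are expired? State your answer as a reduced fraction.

Work in counts. Selections with at least one expired: C(32,6) − C(17,6) = 906192 − 12376 = 893816.
Of those, selections where all 6 are expired: C(15,6) = 5005.
Conditional probability = 5005/893816 = 65/11608.

65/11608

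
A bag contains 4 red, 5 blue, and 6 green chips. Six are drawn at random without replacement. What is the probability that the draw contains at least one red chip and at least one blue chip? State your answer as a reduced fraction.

394/455

There are C(15,6) = 5005 possible draws.
By inclusion-exclusion on the complements, draws missing all red or all blue: C(11,6) + C(10,6) − C(6,6) = 462 + 210 − 1 = 671.
So draws with at least one of each: 5005 − 671 = 4334, probability 4334/5005 = 394/455.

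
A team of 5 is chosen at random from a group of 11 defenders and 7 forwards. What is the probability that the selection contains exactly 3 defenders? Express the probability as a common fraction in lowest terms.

Total number of selections: C(18,5) = 8568.
Selections with exactly 3 defenders: choose 3 of the 11 defenders and 2 of the 7 forwards, C(11,3)·C(7,2) = 165·21 = 3465.
Probability = 3465/8568 = 55/136.

55/136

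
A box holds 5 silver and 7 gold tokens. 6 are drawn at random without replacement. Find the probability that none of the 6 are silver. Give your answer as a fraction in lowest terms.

There are C(12,6) = 924 possible selections.
Selections with no silver (all gold): C(7,6) = 7.
Probability = 7/924 = 1/132.

1/132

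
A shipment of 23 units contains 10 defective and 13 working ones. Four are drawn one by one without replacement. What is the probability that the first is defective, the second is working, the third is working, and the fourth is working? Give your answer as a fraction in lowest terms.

13/161

Multiply the conditional probabilities at each draw: 10/23 · 13/22 · 12/21 · 11/20 = 17160/212520 = 13/161.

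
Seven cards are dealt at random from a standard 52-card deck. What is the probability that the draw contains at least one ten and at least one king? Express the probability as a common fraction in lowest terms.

3105873/16723070

There are C(52,7) = 133784560 possible draws.
By inclusion-exclusion on the complements, draws missing all tens or all kings: C(48,7) + C(48,7) − C(44,7) = 73629072 + 73629072 − 38320568 = 108937576.
So draws with at least one of each: 133784560 − 108937576 = 24846984, probability 24846984/133784560 = 3105873/16723070.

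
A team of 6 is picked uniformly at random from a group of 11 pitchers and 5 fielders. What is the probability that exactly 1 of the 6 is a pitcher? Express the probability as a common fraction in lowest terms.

There are C(16,6) = 8008 ways to choose 6 from 16.
Selections with exactly 1 pitcher: choose 1 of the 11 pitchers and 5 of the 5 fielders, C(11,1)·C(5,5) = 11·1 = 11.
Probability = 11/8008 = 1/728.

1/728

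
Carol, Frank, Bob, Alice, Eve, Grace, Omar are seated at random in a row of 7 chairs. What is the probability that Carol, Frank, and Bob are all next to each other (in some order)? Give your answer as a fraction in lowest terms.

There are 7! = 5040 arrangements.
Treat the three as one block: 5! placements × 3! orders within the block = 120·6 = 720.
Probability = 720/5040 = 1/7.

1/7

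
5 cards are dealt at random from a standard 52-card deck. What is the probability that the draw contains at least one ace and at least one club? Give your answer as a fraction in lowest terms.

229297/866320

There are C(52,5) = 2598960 possible draws.
By inclusion-exclusion on the complements, draws missing all aces or all clubs: C(48,5) + C(39,5) − C(36,5) = 1712304 + 575757 − 376992 = 1911069.
So draws with at least one of each: 2598960 − 1911069 = 687891, probability 687891/2598960 = 229297/866320.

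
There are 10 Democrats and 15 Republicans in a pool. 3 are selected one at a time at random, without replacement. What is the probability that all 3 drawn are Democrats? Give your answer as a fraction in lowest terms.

Multiply the conditional probabilities at each draw: 10/25 · 9/24 · 8/23 = 720/13800 = 6/115.

6/115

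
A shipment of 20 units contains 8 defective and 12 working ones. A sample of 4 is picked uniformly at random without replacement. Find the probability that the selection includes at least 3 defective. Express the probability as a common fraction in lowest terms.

Total selections: C(20,4) = 4845.
Favorable selections (at least 3 defective): C(8,3)·C(12,1) + C(8,4)·C(12,0) = 672 + 70 = 742.
Probability = 742/4845.

742/4845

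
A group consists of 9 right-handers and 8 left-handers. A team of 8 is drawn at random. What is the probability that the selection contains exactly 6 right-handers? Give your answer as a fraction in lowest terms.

There are C(17,8) = 24310 ways to choose 8 from 17.
Selections with exactly 6 right-handers: choose 6 of the 9 right-handers and 2 of the 8 left-handers, C(9,6)·C(8,2) = 84·28 = 2352.
Probability = 2352/24310 = 1176/12155.

1176/12155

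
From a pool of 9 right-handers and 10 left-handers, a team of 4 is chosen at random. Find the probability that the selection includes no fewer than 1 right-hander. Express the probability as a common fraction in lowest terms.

Total selections: C(19,4) = 3876.
The complement is all 4 are left-handers: C(10,4) = 210.
Probability = 1 − 210/3876 = 3666/3876 = 611/646.

611/646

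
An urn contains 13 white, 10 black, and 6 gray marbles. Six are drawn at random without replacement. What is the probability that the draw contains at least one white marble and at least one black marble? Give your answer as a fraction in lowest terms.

11279/12180

There are C(29,6) = 475020 possible draws.
By inclusion-exclusion on the complements, draws missing all white or all black: C(16,6) + C(19,6) − C(6,6) = 8008 + 27132 − 1 = 35139.
So draws with at least one of each: 475020 − 35139 = 439881, probability 439881/475020 = 11279/12180.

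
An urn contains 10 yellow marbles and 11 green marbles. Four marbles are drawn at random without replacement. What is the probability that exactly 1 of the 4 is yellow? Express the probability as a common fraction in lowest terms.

110/399

The sample space is all 4-subsets of the 21: C(21,4) = 5985.
Selections with exactly 1 yellow: choose 1 of the 10 yellow and 3 of the 11 green, C(10,1)·C(11,3) = 10·165 = 1650.
Probability = 1650/5985 = 110/399.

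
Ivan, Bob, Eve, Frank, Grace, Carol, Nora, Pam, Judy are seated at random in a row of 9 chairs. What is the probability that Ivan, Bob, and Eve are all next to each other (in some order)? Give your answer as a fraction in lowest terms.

1/12

There are 9! = 362880 arrangements.
Treat the three as one block: 7! placements × 3! orders within the block = 5040·6 = 30240.
Probability = 30240/362880 = 1/12.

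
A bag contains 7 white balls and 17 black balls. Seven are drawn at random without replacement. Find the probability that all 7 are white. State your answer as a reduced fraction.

There are C(24,7) = 346104 possible selections.
Selections with all white: C(7,7) = 1.
Probability = 1/346104.

1/346104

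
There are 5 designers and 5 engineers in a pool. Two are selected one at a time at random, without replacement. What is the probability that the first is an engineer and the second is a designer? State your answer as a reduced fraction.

Multiply the conditional probabilities at each draw: 5/10 · 5/9 = 25/90 = 5/18.

5/18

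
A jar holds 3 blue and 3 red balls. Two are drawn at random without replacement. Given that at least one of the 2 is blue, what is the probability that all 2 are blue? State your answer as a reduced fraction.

1/4

Work in counts. Selections with at least one blue: C(6,2) − C(3,2) = 15 − 3 = 12.
Of those, selections where all 2 are blue: C(3,2) = 3.
Conditional probability = 3/12 = 1/4.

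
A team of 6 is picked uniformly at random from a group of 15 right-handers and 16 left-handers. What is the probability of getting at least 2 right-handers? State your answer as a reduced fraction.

There are C(31,6) = 736281 ways to choose the 6.
Favorable selections (at least 2 right-handers): C(15,2)·C(16,4) + C(15,3)·C(16,3) + C(15,4)·C(16,2) + C(15,5)·C(16,1) + C(15,6)·C(16,0) = 191100 + 254800 + 163800 + 48048 + 5005 = 662753.
Probability = 662753/736281 = 7283/8091.

7283/8091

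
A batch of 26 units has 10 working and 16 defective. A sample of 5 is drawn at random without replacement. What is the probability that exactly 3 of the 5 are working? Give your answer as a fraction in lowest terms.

There are C(26,5) = 65780 ways to choose 5 from 26.
Selections with exactly 3 working: choose 3 of the 10 working and 2 of the 16 defective, C(10,3)·C(16,2) = 120·120 = 14400.
Probability = 14400/65780 = 720/3289.

720/3289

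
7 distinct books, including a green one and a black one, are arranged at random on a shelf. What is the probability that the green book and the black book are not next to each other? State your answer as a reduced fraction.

5/7

There are 7! = 5040 arrangements.
Arrangements with the green book and the black book adjacent: 2·6! = 1440.
So not adjacent: 5040 − 1440 = 3600, probability 3600/5040 = 5/7.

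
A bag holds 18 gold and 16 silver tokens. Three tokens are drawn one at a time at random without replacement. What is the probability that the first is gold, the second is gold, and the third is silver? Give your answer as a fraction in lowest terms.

3/22

Multiply the conditional probabilities at each draw: 18/34 · 17/33 · 16/32 = 4896/35904 = 3/22.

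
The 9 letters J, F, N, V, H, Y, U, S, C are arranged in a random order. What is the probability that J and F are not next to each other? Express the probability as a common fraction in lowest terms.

7/9

There are 9! = 362880 arrangements.
Arrangements with J and F adjacent: 2·8! = 80640.
So not adjacent: 362880 − 80640 = 282240, probability 282240/362880 = 7/9.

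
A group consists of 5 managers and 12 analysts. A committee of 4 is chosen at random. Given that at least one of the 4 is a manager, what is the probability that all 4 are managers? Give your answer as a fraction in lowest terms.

1/377

Work in counts. Selections with at least one manager: C(17,4) − C(12,4) = 2380 − 495 = 1885.
Of those, selections where all 4 are managers: C(5,4) = 5.
Conditional probability = 5/1885 = 1/377.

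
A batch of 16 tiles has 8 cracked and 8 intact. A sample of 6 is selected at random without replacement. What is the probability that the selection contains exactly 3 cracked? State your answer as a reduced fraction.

There are C(16,6) = 8008 ways to choose 6 from 16.
Selections with exactly 3 cracked: choose 3 of the 8 cracked and 3 of the 8 intact, C(8,3)·C(8,3) = 56·56 = 3136.
Probability = 3136/8008 = 56/143.

56/143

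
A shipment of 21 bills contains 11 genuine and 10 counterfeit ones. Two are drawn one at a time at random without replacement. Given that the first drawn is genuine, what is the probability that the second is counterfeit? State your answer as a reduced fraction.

1/2

After removing one genuine, 20 remain: 10 genuine and 10 counterfeit.
So the probability the next is counterfeit is 10/20 = 1/2.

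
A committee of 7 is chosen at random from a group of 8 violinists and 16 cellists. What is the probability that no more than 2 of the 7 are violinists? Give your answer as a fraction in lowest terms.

Total selections: C(24,7) = 346104.
Favorable selections (no more than 2 violinists): C(8,0)·C(16,7) + C(8,1)·C(16,6) + C(8,2)·C(16,5) = 11440 + 64064 + 122304 = 197808.
Probability = 197808/346104 = 8242/14421.

8242/14421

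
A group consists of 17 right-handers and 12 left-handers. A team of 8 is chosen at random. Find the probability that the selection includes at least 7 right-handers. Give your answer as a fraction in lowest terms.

Total selections: C(29,8) = 4292145.
Favorable selections (at least 7 right-handers): C(17,7)·C(12,1) + C(17,8)·C(12,0) = 233376 + 24310 = 257686.
Probability = 257686/4292145 = 1802/30015.

1802/30015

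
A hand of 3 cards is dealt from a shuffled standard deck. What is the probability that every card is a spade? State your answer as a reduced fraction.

11/850

There are C(52,3) = 22100 possible 3-card hands.
Hands that are all spades: C(13,3) = 286.
Probability = 286/22100 = 11/850.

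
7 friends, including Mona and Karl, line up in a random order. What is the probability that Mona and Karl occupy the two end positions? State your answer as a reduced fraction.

There are 7! = 5040 arrangements.
Place Mona and Karl at the ends in 2 ways, arrange the remaining 5 in 5! = 120 ways: 2·120 = 240.
Probability = 240/5040 = 1/21.

1/21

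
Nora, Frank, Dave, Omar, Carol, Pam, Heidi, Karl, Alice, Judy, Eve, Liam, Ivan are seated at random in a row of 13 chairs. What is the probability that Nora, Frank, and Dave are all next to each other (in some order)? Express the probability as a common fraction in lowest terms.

1/26

There are 13! = 6227020800 arrangements.
Treat the three as one block: 11! placements × 3! orders within the block = 39916800·6 = 239500800.
Probability = 239500800/6227020800 = 1/26.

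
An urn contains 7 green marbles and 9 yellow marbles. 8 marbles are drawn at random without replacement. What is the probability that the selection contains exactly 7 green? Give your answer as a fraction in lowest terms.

There are C(16,8) = 12870 ways to choose 8 from 16.
Selections with exactly 7 green: choose 7 of the 7 green and 1 of the 9 yellow, C(7,7)·C(9,1) = 1·9 = 9.
Probability = 9/12870 = 1/1430.

1/1430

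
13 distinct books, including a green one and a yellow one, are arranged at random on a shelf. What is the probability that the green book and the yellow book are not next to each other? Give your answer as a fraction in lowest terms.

There are 13! = 6227020800 arrangements.
Arrangements with the green book and the yellow book adjacent: 2·12! = 958003200.
So not adjacent: 6227020800 − 958003200 = 5269017600, probability 5269017600/6227020800 = 11/13.

11/13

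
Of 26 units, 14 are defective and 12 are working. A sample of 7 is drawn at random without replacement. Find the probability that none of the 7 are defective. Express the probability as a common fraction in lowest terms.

9/7475

There are C(26,7) = 657800 possible selections.
Selections with no defective (all working): C(12,7) = 792.
Probability = 792/657800 = 9/7475.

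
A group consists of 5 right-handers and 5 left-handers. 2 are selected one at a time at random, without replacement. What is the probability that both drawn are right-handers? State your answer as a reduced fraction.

Multiply the conditional probabilities at each draw: 5/10 · 4/9 = 20/90 = 2/9.

2/9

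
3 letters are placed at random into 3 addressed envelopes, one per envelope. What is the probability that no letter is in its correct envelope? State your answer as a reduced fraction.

There are 3! = 6 assignments.
By inclusion-exclusion, assignments with no fixed points: C(3,0)·3! − C(3,1)·2! + C(3,2)·1! − C(3,3)·0! = 2.
Probability = 2/6 = 1/3.

1/3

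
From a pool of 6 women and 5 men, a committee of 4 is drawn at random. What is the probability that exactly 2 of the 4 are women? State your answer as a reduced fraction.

5/11

There are C(11,4) = 330 ways to choose 4 from 11.
Selections with exactly 2 women: choose 2 of the 6 women and 2 of the 5 men, C(6,2)·C(5,2) = 15·10 = 150.
Probability = 150/330 = 5/11.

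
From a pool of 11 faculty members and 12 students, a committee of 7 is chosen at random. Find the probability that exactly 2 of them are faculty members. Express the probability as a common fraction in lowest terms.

There are C(23,7) = 245157 ways to choose 7 from 23.
Selections with exactly 2 faculty members: choose 2 of the 11 faculty members and 5 of the 12 students, C(11,2)·C(12,5) = 55·792 = 43560.
Probability = 43560/245157 = 1320/7429.

1320/7429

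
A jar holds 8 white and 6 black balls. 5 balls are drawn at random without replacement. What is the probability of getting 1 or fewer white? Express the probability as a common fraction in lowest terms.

There are C(14,5) = 2002 ways to choose the 5.
Favorable selections (1 or fewer white): C(8,0)·C(6,5) + C(8,1)·C(6,4) = 6 + 120 = 126.
Probability = 126/2002 = 9/143.

9/143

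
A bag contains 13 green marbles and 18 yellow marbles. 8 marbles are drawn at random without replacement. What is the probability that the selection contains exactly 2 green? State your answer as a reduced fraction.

Total number of selections: C(31,8) = 7888725.
Selections with exactly 2 green: choose 2 of the 13 green and 6 of the 18 yellow, C(13,2)·C(18,6) = 78·18564 = 1447992.
Probability = 1447992/7888725 = 12376/67425.

12376/67425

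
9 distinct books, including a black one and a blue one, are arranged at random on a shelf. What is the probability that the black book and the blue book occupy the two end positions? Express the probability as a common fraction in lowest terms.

1/36

There are 9! = 362880 arrangements.
Place the black book and the blue book at the ends in 2 ways, arrange the remaining 7 in 7! = 5040 ways: 2·5040 = 10080.
Probability = 10080/362880 = 1/36.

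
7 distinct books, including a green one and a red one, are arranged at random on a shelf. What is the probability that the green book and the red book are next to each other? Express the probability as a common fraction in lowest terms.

There are 7! = 5040 arrangements.
Treat the green book and the red book as a block: 6! arrangements of the blocks × 2 orders within the block = 2·720 = 1440.
Probability = 1440/5040 = 2/7.

2/7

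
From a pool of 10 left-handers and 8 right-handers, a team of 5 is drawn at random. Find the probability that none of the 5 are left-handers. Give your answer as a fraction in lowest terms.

1/153

There are C(18,5) = 8568 possible selections.
Selections with no left-handers (all right-handers): C(8,5) = 56.
Probability = 56/8568 = 1/153.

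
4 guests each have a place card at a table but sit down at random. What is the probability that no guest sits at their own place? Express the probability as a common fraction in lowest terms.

There are 4! = 24 seatings.
By inclusion-exclusion, seatings with no fixed points: C(4,0)·4! − C(4,1)·3! + C(4,2)·2! − C(4,3)·1! + C(4,4)·0! = 9.
Probability = 9/24 = 3/8.

3/8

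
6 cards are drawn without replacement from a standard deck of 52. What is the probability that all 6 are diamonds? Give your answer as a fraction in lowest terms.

There are C(52,6) = 20358520 possible 6-card hands.
Hands that are all diamonds: C(13,6) = 1716.
Probability = 1716/20358520 = 33/391510.

33/391510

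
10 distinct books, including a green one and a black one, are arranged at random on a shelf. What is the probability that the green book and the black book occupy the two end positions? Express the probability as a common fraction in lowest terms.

1/45

There are 10! = 3628800 arrangements.
Place the green book and the black book at the ends in 2 ways, arrange the remaining 8 in 8! = 40320 ways: 2·40320 = 80640.
Probability = 80640/3628800 = 1/45.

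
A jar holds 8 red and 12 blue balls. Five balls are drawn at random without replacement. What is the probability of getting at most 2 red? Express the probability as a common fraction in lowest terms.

Total selections: C(20,5) = 15504.
Favorable selections (at most 2 red): C(8,0)·C(12,5) + C(8,1)·C(12,4) + C(8,2)·C(12,3) = 792 + 3960 + 6160 = 10912.
Probability = 10912/15504 = 682/969.

682/969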